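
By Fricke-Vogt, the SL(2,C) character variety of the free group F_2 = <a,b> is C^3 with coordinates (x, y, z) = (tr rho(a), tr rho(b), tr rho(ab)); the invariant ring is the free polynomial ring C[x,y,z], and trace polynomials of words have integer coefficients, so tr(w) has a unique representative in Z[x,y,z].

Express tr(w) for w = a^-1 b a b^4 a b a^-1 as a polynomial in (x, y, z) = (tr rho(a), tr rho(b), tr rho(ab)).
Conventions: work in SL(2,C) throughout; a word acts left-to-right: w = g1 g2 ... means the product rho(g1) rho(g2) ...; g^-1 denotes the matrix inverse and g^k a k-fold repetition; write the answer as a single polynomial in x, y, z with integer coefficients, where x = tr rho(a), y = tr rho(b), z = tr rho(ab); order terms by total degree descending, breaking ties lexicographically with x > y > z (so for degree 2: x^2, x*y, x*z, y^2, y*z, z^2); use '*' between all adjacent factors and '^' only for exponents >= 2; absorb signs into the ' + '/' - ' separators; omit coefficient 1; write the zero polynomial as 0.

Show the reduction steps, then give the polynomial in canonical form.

x^2*y^4*z^2 - 2*x^3*y^3*z - x*y^3*z^3 + x^4*y^2 - x^2*y^2*z^2 - y^4*z^2 + 3*x^3*y*z + 4*x*y^3*z + 2*x*y*z^3 - x^4 - 3*x^2*y^2 - x^2*z^2 + 2*y^2*z^2 - 8*x*y*z + 4*x^2 + y^2 - 2

tr(a b a b) = tr(a b) tr(a b) - tr(1)   [split at a repeated a] = z^2 - 2
tr(a b a) = tr(a) tr(b a) - tr(b)   [square of a] = x*z - y
tr(a b^2 a b) = tr(b) tr(a b a b) - tr(a b a)   [square of b] = y*z^2 - x*z - y
tr(b^2 a) = tr(b) tr(a b) - tr(a)   [square of b] = y*z - x
tr(b^2) = tr(b) tr(b) - tr(1)   [square of b] = y^2 - 2
tr(a b^2 a) = tr(a) tr(b^2 a) - tr(b^2)   [square of a] = x*y*z - x^2 - y^2 + 2
tr(b a b^2 a b) = tr(b) tr(a b^2 a b) - tr(a b^2 a)   [square of b] = y^2*z^2 - 2*x*y*z + x^2 - 2
tr(b^2 a b^2 a b) = tr(b) tr(b a b^2 a b) - tr(b a b^2 a)   [square of b] = y^3*z^2 - 2*x*y^2*z + x^2*y - y*z^2 + x*z - y
tr(b a b^4 a b) = tr(b) tr(b^2 a b^2 a b) - tr(b^2 a b^2 a)   [square of b] = y^4*z^2 - 2*x*y^3*z + x^2*y^2 - 2*y^2*z^2 + 3*x*y*z - x^2 - y^2 + 2
tr(a b a b a b) = tr(b a) tr(b a b a) - tr(b^-1 a^-1)   [split at a repeated b] = z^3 - 3*z
tr(a b a b a) = tr(a) tr(b a b a) - tr(b a b)   [square of a] = x*z^2 - y*z - x
tr(a b a b a b^2) = tr(b) tr(a b a b a b) - tr(a b a b a)   [square of b] = y*z^3 - x*z^2 - 2*y*z + x
tr(b a b a b a b^2) = tr(b) tr(a b a b a b^2) - tr(a b a b a b)   [square of b] = y^2*z^3 - x*y*z^2 - 2*y^2*z - z^3 + x*y + 3*z
tr(b a b^4 a b a) = tr(b) tr(b a b a b a b^2) - tr(b a b a b a b)   [square of b] = y^3*z^3 - x*y^2*z^2 - 2*y^3*z - 2*y*z^3 + x*y^2 + x*z^2 + 5*y*z - x
tr(b a b^4 a b a^-1) = tr(b a b^4 a b) tr(a) - tr(b a b^4 a b a)   [inverse elimination on a] = x*y^4*z^2 - 2*x^2*y^3*z - y^3*z^3 + x^3*y^2 - x*y^2*z^2 + 3*x^2*y*z + 2*y^3*z + 2*y*z^3 - x^3 - 2*x*y^2 - x*z^2 - 5*y*z + 3*x
tr(a^-1 b a b^4 a b a^-1) = tr(b a b^4 a b a^-1) tr(a) - tr(b a b^4 a b)   [inverse elimination on a] = x^2*y^4*z^2 - 2*x^3*y^3*z - x*y^3*z^3 + x^4*y^2 - x^2*y^2*z^2 - y^4*z^2 + 3*x^3*y*z + 4*x*y^3*z + 2*x*y*z^3 - x^4 - 3*x^2*y^2 - x^2*z^2 + 2*y^2*z^2 - 8*x*y*z + 4*x^2 + y^2 - 2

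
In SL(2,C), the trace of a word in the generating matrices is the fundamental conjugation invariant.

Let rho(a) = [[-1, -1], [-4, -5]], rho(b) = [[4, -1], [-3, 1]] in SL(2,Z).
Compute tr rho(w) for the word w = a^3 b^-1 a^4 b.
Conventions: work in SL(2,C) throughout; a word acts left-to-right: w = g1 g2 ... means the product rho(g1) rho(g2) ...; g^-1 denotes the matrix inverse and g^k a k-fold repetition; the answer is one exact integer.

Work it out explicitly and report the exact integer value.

-221346

rho(a) = [[-1, -1], [-4, -5]]
... * rho(a) = [[-1, -1], [-4, -5]]  ->  [[5, 6], [24, 29]]
... * rho(a) = [[-1, -1], [-4, -5]]  ->  [[-29, -35], [-140, -169]]
... * rho(b^-1) = [[1, 1], [3, 4]]  ->  [[-134, -169], [-647, -816]]
... * rho(a) = [[-1, -1], [-4, -5]]  ->  [[810, 979], [3911, 4727]]
... * rho(a) = [[-1, -1], [-4, -5]]  ->  [[-4726, -5705], [-22819, -27546]]
... * rho(a) = [[-1, -1], [-4, -5]]  ->  [[27546, 33251], [133003, 160549]]
... * rho(a) = [[-1, -1], [-4, -5]]  ->  [[-160550, -193801], [-775199, -935748]]
... * rho(b) = [[4, -1], [-3, 1]]  ->  [[-60797, -33251], [-293552, -160549]]
tr = -60797 + -160549 = -221346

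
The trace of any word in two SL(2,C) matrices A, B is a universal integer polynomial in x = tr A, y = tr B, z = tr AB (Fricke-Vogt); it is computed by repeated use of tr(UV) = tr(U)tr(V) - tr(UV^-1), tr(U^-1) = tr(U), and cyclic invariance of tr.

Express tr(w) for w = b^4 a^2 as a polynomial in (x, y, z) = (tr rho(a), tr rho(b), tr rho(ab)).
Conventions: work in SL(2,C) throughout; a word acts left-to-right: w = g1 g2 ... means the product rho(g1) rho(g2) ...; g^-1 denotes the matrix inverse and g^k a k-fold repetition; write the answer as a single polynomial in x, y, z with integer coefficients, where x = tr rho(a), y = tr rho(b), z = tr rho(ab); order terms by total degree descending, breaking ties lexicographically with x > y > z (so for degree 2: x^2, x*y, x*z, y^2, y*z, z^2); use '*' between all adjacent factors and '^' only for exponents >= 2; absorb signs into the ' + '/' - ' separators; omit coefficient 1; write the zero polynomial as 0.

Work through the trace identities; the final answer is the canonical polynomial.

and tr(a^2 b) = tr(a) tr(b a) - tr(b) = x*z - y
and tr(a^2) = tr(a) tr(a) - tr(1) = x^2 - 2
and tr(b a^2 b) = tr(b) tr(a^2 b) - tr(a^2) = x*y*z - x^2 - y^2 + 2
tr(b a^2 b^2) = tr(b) tr(b a^2 b) - tr(b a^2) = x*y^2*z - x^2*y - y^3 - x*z + 3*y
next, tr(b^4 a^2) = tr(b) tr(b a^2 b^2) - tr(b a^2 b) = x*y^3*z - x^2*y^2 - y^4 - 2*x*y*z + x^2 + 4*y^2 - 2

x*y^3*z - x^2*y^2 - y^4 - 2*x*y*z + x^2 + 4*y^2 - 2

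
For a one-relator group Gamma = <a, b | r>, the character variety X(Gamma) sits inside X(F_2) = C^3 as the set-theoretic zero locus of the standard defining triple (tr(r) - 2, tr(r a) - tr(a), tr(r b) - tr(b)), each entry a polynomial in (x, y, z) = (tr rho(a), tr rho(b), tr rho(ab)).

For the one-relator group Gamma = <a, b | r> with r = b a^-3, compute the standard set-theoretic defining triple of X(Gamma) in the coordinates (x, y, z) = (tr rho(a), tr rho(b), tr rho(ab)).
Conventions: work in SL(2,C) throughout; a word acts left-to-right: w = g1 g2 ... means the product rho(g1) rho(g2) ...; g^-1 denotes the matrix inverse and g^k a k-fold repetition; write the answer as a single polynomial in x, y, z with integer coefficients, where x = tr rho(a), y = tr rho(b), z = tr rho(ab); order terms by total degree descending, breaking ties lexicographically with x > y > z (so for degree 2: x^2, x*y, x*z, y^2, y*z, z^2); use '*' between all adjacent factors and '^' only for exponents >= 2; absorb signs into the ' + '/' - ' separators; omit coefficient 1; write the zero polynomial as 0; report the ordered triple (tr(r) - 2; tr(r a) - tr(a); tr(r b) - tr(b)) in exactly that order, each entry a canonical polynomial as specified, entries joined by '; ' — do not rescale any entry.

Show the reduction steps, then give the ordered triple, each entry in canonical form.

trace(b a^-1) = trace(b) trace(a) - trace(b a) = x*y - z
trace(a^-2 b) = trace(b a^-1) trace(a) - trace(b) = x^2*y - x*z - y
trace(b a^-3) = trace(a^-2 b) trace(a) - trace(a^-2 b a) = x^3*y - x^2*z - 2*x*y + z
trace(b^2) = trace(b) trace(b) - trace(1)   [square of b] = y^2 - 2
trace(b^2 a) = trace(b) trace(a b) - trace(a)   [square of b] = y*z - x
trace(a^-1 b^2) = trace(b^2) trace(a) - trace(b^2 a)   [inverse elimination on a] = x*y^2 - y*z - x
trace(b^2 a^-2) = trace(a^-1 b^2) trace(a) - trace(a^-1 b^2 a)   [inverse elimination on a] = x^2*y^2 - x*y*z - x^2 - y^2 + 2
trace(b a^-3 b) = trace(b^2 a^-2) trace(a) - trace(b^2 a^-1)   [inverse elimination on a] = x^3*y^2 - x^2*y*z - x^3 - 2*x*y^2 + y*z + 3*x
assemble the triple (trace(r) - 2; trace(r a) - x; trace(r b) - y)

x^3*y - x^2*z - 2*x*y + z - 2; x^2*y - x*z - x - y; x^3*y^2 - x^2*y*z - x^3 - 2*x*y^2 + y*z + 3*x - y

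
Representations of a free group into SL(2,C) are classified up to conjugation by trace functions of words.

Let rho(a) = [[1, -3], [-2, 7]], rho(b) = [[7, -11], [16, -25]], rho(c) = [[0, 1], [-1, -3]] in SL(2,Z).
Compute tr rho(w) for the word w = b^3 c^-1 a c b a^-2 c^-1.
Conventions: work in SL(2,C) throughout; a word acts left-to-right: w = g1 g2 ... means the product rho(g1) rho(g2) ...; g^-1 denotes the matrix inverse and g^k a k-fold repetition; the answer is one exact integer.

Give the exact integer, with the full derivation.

rho(b) = [[7, -11], [16, -25]]
... * rho(b) = [[7, -11], [16, -25]]  ->  [[-127, 198], [-288, 449]]
... * rho(b) = [[7, -11], [16, -25]]  ->  [[2279, -3553], [5168, -8057]]
... * rho(c^-1) = [[-3, -1], [1, 0]]  ->  [[-10390, -2279], [-23561, -5168]]
... * rho(a) = [[1, -3], [-2, 7]]  ->  [[-5832, 15217], [-13225, 34507]]
... * rho(c) = [[0, 1], [-1, -3]]  ->  [[-15217, -51483], [-34507, -116746]]
... * rho(b) = [[7, -11], [16, -25]]  ->  [[-930247, 1454462], [-2109485, 3298227]]
... * rho(a^-1) = [[7, 3], [2, 1]]  ->  [[-3602805, -1336279], [-8169941, -3030228]]
... * rho(a^-1) = [[7, 3], [2, 1]]  ->  [[-27892193, -12144694], [-63250043, -27540051]]
... * rho(c^-1) = [[-3, -1], [1, 0]]  ->  [[71531885, 27892193], [162210078, 63250043]]
tr = 71531885 + 63250043 = 134781928

134781928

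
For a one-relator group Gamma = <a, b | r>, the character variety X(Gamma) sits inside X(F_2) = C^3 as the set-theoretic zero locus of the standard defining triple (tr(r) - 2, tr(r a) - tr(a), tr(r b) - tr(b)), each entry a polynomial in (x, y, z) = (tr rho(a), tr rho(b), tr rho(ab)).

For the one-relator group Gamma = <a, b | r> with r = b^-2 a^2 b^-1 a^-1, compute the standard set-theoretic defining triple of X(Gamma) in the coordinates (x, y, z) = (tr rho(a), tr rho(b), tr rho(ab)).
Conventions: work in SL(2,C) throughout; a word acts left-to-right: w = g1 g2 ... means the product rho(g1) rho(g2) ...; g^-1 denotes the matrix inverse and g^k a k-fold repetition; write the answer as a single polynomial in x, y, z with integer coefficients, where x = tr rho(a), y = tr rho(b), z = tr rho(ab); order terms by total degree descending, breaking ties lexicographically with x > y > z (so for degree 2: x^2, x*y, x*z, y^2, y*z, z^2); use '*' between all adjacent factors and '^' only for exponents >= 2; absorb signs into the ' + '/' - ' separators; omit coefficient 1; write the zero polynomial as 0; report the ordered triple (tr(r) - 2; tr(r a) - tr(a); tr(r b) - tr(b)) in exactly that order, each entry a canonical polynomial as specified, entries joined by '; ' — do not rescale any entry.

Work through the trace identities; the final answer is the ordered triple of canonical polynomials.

tr(a^2) = tr(a) * tr(a) - tr(1) = x^2 - 2
tr(a^2 b) = tr(a) * tr(b a) - tr(b) = x*z - y
tr(b^-1 a^2) = tr(a^2) * tr(b) - tr(a^2 b) = x^2*y - x*z - y
tr(b^-2 a^2) = tr(b^-1 a^2) * tr(b) - tr(b^-1 a^2 b) = x^2*y^2 - x*y*z - x^2 - y^2 + 2
tr(b^-2 a^2 b^-1) = tr(b^-2 a^2) * tr(b) - tr(b^-2 a^2 b) = x^2*y^3 - x*y^2*z - 2*x^2*y - y^3 + x*z + 3*y
tr(a^3) = tr(a) * tr(a^2) - tr(a) = x^3 - 3*x
tr(a^3 b) = tr(a) * tr(b a^2) - tr(b a) = x^2*z - x*y - z
tr(a^3 b^-1) = tr(a^3) * tr(b) - tr(a^3 b) = x^3*y - x^2*z - 2*x*y + z
tr(a b^-2 a^2) = tr(a^3 b^-1) * tr(b) - tr(a^3) = x^3*y^2 - x^2*y*z - x^3 - 2*x*y^2 + y*z + 3*x
tr(b a b a) = tr(a b) * tr(a b) - tr(1) = z^2 - 2
tr(b a b) = tr(b) * tr(a b) - tr(a) = y*z - x
tr(a^2 b a b) = tr(a) * tr(b a b a) - tr(b a b) = x*z^2 - y*z - x
tr(a^2 b a b^-1) = tr(a^2 b a) * tr(b) - tr(a^2 b a b) = x^2*y*z - x*y^2 - x*z^2 + x
tr(a b^-2 a^2 b) = tr(a^2 b a b^-1) * tr(b) - tr(a^2 b a) = x^2*y^2*z - x*y^3 - x*y*z^2 - x^2*z + 2*x*y + z
tr(b^-2 a^2 b^-1 a) = tr(a b^-2 a^2) * tr(b) - tr(a b^-2 a^2 b) = x^3*y^3 - 2*x^2*y^2*z - x^3*y - x*y^3 + x*y*z^2 + x^2*z + y^2*z + x*y - z
tr(b^-2 a^2 b^-1 a^-1) = tr(b^-2 a^2 b^-1) * tr(a) - tr(b^-2 a^2 b^-1 a) = x^2*y^2*z - x^3*y - x*y*z^2 - y^2*z + 2*x*y + z
tr(a b^-1) = tr(a) * tr(b) - tr(a b) = x*y - z
tr(b a^2 b^-1 a) = tr(a b a^2) * tr(b) - tr(a b a^2 b) = x^2*y*z - x*y^2 - x*z^2 + x
tr(a^2 b^-1 a^-1 b) = tr(b a^2 b^-1) * tr(a) - tr(b a^2 b^-1 a) = -x^2*y*z + x^3 + x*y^2 + x*z^2 - 3*x
tr(b^-1 a^2 b^-1 a^-1) = tr(a^2 b^-1 a^-1) * tr(b) - tr(a^2 b^-1 a^-1 b) = x^2*y*z - x^3 - x*z^2 - y*z + 3*x
assemble the triple (tr(r) - 2; tr(r a) - x; tr(r b) - y)

x^2*y^2*z - x^3*y - x*y*z^2 - y^2*z + 2*x*y + z - 2; x^2*y^3 - x*y^2*z - 2*x^2*y - y^3 + x*z - x + 3*y; x^2*y*z - x^3 - x*z^2 - y*z + 3*x - y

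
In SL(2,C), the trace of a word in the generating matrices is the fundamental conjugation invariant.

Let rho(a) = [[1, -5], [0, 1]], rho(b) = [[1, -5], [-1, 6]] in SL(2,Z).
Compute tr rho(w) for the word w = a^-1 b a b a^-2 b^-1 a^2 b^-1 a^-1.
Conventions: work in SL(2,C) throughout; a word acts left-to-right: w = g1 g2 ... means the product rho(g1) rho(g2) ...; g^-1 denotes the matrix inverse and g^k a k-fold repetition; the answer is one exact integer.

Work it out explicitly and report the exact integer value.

3902

rho(a^-1) = [[1, 5], [0, 1]]
... * rho(b) = [[1, -5], [-1, 6]]  ->  [[-4, 25], [-1, 6]]
... * rho(a) = [[1, -5], [0, 1]]  ->  [[-4, 45], [-1, 11]]
... * rho(b) = [[1, -5], [-1, 6]]  ->  [[-49, 290], [-12, 71]]
... * rho(a^-1) = [[1, 5], [0, 1]]  ->  [[-49, 45], [-12, 11]]
... * rho(a^-1) = [[1, 5], [0, 1]]  ->  [[-49, -200], [-12, -49]]
... * rho(b^-1) = [[6, 5], [1, 1]]  ->  [[-494, -445], [-121, -109]]
... * rho(a) = [[1, -5], [0, 1]]  ->  [[-494, 2025], [-121, 496]]
... * rho(a) = [[1, -5], [0, 1]]  ->  [[-494, 4495], [-121, 1101]]
... * rho(b^-1) = [[6, 5], [1, 1]]  ->  [[1531, 2025], [375, 496]]
... * rho(a^-1) = [[1, 5], [0, 1]]  ->  [[1531, 9680], [375, 2371]]
tr = 1531 + 2371 = 3902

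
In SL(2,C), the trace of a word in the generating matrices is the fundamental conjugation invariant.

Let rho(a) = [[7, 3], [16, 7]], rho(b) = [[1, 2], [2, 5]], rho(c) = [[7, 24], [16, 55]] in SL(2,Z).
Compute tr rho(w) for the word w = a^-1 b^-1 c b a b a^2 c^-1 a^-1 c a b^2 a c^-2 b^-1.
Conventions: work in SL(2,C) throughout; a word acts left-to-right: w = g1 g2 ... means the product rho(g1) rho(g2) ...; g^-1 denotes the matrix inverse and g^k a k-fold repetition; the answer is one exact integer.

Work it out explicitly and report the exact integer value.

rho(a^-1) = [[7, -3], [-16, 7]]
... * rho(b^-1) = [[5, -2], [-2, 1]]  ->  [[41, -17], [-94, 39]]
... * rho(c) = [[7, 24], [16, 55]]  ->  [[15, 49], [-34, -111]]
... * rho(b) = [[1, 2], [2, 5]]  ->  [[113, 275], [-256, -623]]
... * rho(a) = [[7, 3], [16, 7]]  ->  [[5191, 2264], [-11760, -5129]]
... * rho(b) = [[1, 2], [2, 5]]  ->  [[9719, 21702], [-22018, -49165]]
... * rho(a) = [[7, 3], [16, 7]]  ->  [[415265, 181071], [-940766, -410209]]
... * rho(a) = [[7, 3], [16, 7]]  ->  [[5803991, 2513292], [-13148706, -5693761]]
... * rho(c^-1) = [[55, -24], [-16, 7]]  ->  [[279006833, -121702740], [-632078654, 275712617]]
... * rho(a^-1) = [[7, -3], [-16, 7]]  ->  [[3900291671, -1688939679], [-8835952450, 3826224281]]
... * rho(c) = [[7, 24], [16, 55]]  ->  [[279006833, 715317759], [-632078654, -1620523345]]
... * rho(a) = [[7, 3], [16, 7]]  ->  [[13398131975, 5844244812], [-30352924098, -13239899377]]
... * rho(b) = [[1, 2], [2, 5]]  ->  [[25086621599, 56017488010], [-56832722852, -126905345081]]
... * rho(b) = [[1, 2], [2, 5]]  ->  [[137121597619, 330260683248], [-310643413014, -748192171109]]
... * rho(a) = [[7, 3], [16, 7]]  ->  [[6244022115301, 2723189575593], [-14145578628842, -6169275436805]]
... * rho(c^-1) = [[55, -24], [-16, 7]]  ->  [[299850183132067, -130794203738073], [-679298417597430, 296308959034573]]
... * rho(c^-1) = [[55, -24], [-16, 7]]  ->  [[18584467332072853, -8111963821336119], [-42102356312411818, 18377324735580331]]
... * rho(b^-1) = [[5, -2], [-2, 1]]  ->  [[109146264303036503, -45280898485481825], [-247266431033219752, 102582037360403967]]
tr = 109146264303036503 + 102582037360403967 = 211728301663440470

211728301663440470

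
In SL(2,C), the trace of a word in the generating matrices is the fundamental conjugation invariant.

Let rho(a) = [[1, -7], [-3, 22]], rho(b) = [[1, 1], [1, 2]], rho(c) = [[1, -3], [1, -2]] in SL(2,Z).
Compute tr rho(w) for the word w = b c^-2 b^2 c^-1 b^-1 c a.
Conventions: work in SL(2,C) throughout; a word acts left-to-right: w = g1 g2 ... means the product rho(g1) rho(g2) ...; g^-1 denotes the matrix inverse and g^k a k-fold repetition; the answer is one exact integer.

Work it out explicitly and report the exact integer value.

rho(b) = [[1, 1], [1, 2]]
... * rho(c^-1) = [[-2, 3], [-1, 1]]  ->  [[-3, 4], [-4, 5]]
... * rho(c^-1) = [[-2, 3], [-1, 1]]  ->  [[2, -5], [3, -7]]
... * rho(b) = [[1, 1], [1, 2]]  ->  [[-3, -8], [-4, -11]]
... * rho(b) = [[1, 1], [1, 2]]  ->  [[-11, -19], [-15, -26]]
... * rho(c^-1) = [[-2, 3], [-1, 1]]  ->  [[41, -52], [56, -71]]
... * rho(b^-1) = [[2, -1], [-1, 1]]  ->  [[134, -93], [183, -127]]
... * rho(c) = [[1, -3], [1, -2]]  ->  [[41, -216], [56, -295]]
... * rho(a) = [[1, -7], [-3, 22]]  ->  [[689, -5039], [941, -6882]]
tr = 689 + -6882 = -6193

-6193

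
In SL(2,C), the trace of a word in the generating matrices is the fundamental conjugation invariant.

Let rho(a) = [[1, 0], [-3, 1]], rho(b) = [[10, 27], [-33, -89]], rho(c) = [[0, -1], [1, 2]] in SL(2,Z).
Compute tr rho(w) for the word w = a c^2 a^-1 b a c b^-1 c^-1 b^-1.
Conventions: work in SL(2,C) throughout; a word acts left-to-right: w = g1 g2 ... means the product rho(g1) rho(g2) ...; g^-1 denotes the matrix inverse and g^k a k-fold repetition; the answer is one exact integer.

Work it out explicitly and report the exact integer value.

rho(a) = [[1, 0], [-3, 1]]
... * rho(c) = [[0, -1], [1, 2]]  ->  [[0, -1], [1, 5]]
... * rho(c) = [[0, -1], [1, 2]]  ->  [[-1, -2], [5, 9]]
... * rho(a^-1) = [[1, 0], [3, 1]]  ->  [[-7, -2], [32, 9]]
... * rho(b) = [[10, 27], [-33, -89]]  ->  [[-4, -11], [23, 63]]
... * rho(a) = [[1, 0], [-3, 1]]  ->  [[29, -11], [-166, 63]]
... * rho(c) = [[0, -1], [1, 2]]  ->  [[-11, -51], [63, 292]]
... * rho(b^-1) = [[-89, -27], [33, 10]]  ->  [[-704, -213], [4029, 1219]]
... * rho(c^-1) = [[2, 1], [-1, 0]]  ->  [[-1195, -704], [6839, 4029]]
... * rho(b^-1) = [[-89, -27], [33, 10]]  ->  [[83123, 25225], [-475714, -144363]]
tr = 83123 + -144363 = -61240

-61240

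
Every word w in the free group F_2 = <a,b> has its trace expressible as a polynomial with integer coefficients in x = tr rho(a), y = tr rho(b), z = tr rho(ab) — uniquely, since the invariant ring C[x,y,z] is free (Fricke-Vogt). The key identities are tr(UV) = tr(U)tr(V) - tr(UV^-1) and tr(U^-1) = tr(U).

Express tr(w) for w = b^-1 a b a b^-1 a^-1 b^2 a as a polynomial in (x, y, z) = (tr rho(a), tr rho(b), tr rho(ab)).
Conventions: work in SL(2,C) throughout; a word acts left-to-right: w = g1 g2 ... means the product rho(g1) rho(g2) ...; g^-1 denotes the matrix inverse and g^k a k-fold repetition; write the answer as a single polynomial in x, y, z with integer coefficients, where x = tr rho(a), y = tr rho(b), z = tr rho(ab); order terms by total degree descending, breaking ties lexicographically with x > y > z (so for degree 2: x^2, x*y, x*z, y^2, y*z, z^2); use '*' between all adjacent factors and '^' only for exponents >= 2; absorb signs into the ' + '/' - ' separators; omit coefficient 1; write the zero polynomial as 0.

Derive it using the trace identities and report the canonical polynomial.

so trace(a b^2) = trace(b) * trace(a b) - trace(a) = y*z - x
trace(b^3 a) = trace(b) * trace(a b^2) - trace(a b) = y^2*z - x*y - z
trace(b^2) = trace(b) * trace(b) - trace(1) = y^2 - 2
reduce: trace(b^3) = trace(b) * trace(b^2) - trace(b) = y^3 - 3*y
trace(b^2 a^2 b) = trace(a) * trace(b^3 a) - trace(b^3) = x*y^2*z - x^2*y - y^3 - x*z + 3*y
so trace(a b a b) = trace(a b) * trace(a b) - trace(1)   [split at repeated a] = z^2 - 2
trace(a b a) = trace(a) * trace(b a) - trace(b) = x*z - y
trace(b a b^2 a) = trace(b) * trace(a b a b) - trace(a b a) = y*z^2 - x*z - y
so trace(a^2 b a b^2) = trace(a) * trace(b a b^2 a) - trace(b a b^2) = x*y*z^2 - x^2*z - y^2*z + z
reduce: trace(a^2 b a b) = trace(a) * trace(b a b a) - trace(b a b) = x*z^2 - y*z - x
trace(b^2 a^2 b a b) = trace(b) * trace(a^2 b a b^2) - trace(a^2 b a b) = x*y^2*z^2 - x^2*y*z - y^3*z - x*z^2 + 2*y*z + x
trace(a b a b a b) = trace(b a b a) * trace(b a) - trace(a b)   [split at repeated b] = z^3 - 3*z
trace(b a b a b^2 a) = trace(b) * trace(a b a b a b) - trace(a b a b a) = y*z^3 - x*z^2 - 2*y*z + x
trace(b a b a b^2) = trace(b) * trace(a b a b^2) - trace(a b a b) = y^2*z^2 - x*y*z - y^2 - z^2 + 2
trace(b^2 a^2 b a b a) = trace(a) * trace(b a b a b^2 a) - trace(b a b a b^2) = x*y*z^3 - x^2*z^2 - y^2*z^2 - x*y*z + x^2 + y^2 + z^2 - 2
trace(a^-1 b^2 a^2 b a b) = trace(b^2 a^2 b a b) * trace(a) - trace(b^2 a^2 b a b a) = x^2*y^2*z^2 - x^3*y*z - x*y^3*z - x*y*z^3 + y^2*z^2 + 3*x*y*z - y^2 - z^2 + 2
so trace(a b a b^-1 a^-1 b^2 a) = trace(a^-1 b^2 a^2 b a) * trace(b) - trace(a^-1 b^2 a^2 b a b) = -x^2*y^2*z^2 + x^3*y*z + 2*x*y^3*z + x*y*z^3 - x^2*y^2 - y^4 - y^2*z^2 - 4*x*y*z + 4*y^2 + z^2 - 2
reduce: trace(b^2 a b a b a b) = trace(b) * trace(b a b a b a b) - trace(b a b a b a) = y^2*z^3 - x*y*z^2 - 2*y^2*z - z^3 + x*y + 3*z
trace(a b a b a b a b) = trace(a b a b a b) * trace(a b) - trace(b a b a)   [split at repeated a] = z^4 - 4*z^2 + 2
trace(a b a b a b a) = trace(a) * trace(b a b a b a) - trace(b a b a b) = x*z^3 - y*z^2 - 2*x*z + y
reduce: trace(b^2 a b a b a b a) = trace(b) * trace(a b a b a b a b) - trace(a b a b a b a) = y*z^4 - x*z^3 - 3*y*z^2 + 2*x*z + y
so trace(a^-1 b^2 a b a b a b) = trace(b^2 a b a b a b) * trace(a) - trace(b^2 a b a b a b a) = x*y^2*z^3 - x^2*y*z^2 - y*z^4 - 2*x*y^2*z + x^2*y + 3*y*z^2 + x*z - y
trace(a b a b^-1 a^-1 b^2 a b) = trace(a^-1 b^2 a b a b a) * trace(b) - trace(a^-1 b^2 a b a b a b) = -x*y^2*z^3 + x^2*y*z^2 + y^3*z^2 + y*z^4 + x*y^2*z - x^2*y - y^3 - 4*y*z^2 - x*z + 3*y
trace(b^-1 a b a b^-1 a^-1 b^2 a) = trace(a b a b^-1 a^-1 b^2 a) * trace(b) - trace(a b a b^-1 a^-1 b^2 a b) = -x^2*y^3*z^2 + x^3*y^2*z + 2*x*y^4*z + 2*x*y^2*z^3 - x^2*y^3 - x^2*y*z^2 - y^5 - 2*y^3*z^2 - y*z^4 - 5*x*y^2*z + x^2*y + 5*y^3 + 5*y*z^2 + x*z - 5*y

-x^2*y^3*z^2 + x^3*y^2*z + 2*x*y^4*z + 2*x*y^2*z^3 - x^2*y^3 - x^2*y*z^2 - y^5 - 2*y^3*z^2 - y*z^4 - 5*x*y^2*z + x^2*y + 5*y^3 + 5*y*z^2 + x*z - 5*y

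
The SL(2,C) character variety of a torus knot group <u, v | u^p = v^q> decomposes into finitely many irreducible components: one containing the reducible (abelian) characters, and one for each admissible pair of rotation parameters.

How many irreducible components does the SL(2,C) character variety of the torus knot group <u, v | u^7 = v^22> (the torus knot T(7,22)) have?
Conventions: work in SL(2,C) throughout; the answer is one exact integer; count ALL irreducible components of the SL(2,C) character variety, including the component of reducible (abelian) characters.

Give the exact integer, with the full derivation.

Gamma = < u, v | u^7 = v^22 > (torus knot T(7,22)); the central element u^7 = v^22 acts as +I or -I in any irreducible SL(2,C) representation.
So on each irreducible component the traces are pinned: tr(u) = 2*cos(pi*alpha/7) with 1 <= alpha <= 6, tr(v) = 2*cos(pi*beta/22) with 1 <= beta <= 21.
Consistency of u^7 = (-1)^alpha I with v^22 = (-1)^beta I forces alpha = beta (mod 2).
count pairs: odd alpha (3 choices) x odd beta (11), plus even alpha (3) x even beta (10): 3*11 + 3*10 = 63.
Total: 63 irreducible-character components + 1 reducible (abelian) component = 64.

64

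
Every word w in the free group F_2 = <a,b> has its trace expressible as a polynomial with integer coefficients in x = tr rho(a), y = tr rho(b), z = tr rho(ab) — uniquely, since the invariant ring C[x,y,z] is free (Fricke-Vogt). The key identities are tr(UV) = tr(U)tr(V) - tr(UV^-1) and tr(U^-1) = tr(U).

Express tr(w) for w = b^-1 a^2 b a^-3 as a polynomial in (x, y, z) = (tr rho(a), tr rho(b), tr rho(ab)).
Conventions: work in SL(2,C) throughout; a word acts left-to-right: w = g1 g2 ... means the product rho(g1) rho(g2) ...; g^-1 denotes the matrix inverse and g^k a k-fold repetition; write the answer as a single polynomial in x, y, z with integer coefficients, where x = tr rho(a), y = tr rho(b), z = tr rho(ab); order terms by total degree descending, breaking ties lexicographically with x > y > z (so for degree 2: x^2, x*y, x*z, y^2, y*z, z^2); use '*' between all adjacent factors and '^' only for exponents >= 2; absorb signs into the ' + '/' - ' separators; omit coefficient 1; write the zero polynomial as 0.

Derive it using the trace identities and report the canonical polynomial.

trace(b^2 a) = trace(b)*trace(a b) - trace(a) = y*z - x
trace(b^2) = trace(b)*trace(b) - trace(1) = y^2 - 2
trace(b a^2 b) = trace(a)*trace(b^2 a) - trace(b^2) = x*y*z - x^2 - y^2 + 2
trace(b a b a) = trace(a b)*trace(a b) - trace(1)   [split at repeated a] = z^2 - 2
trace(b a^2 b a) = trace(a)*trace(b a b a) - trace(b a b) = x*z^2 - y*z - x
trace(b a^2 b a^-1) = trace(b a^2 b)*trace(a) - trace(b a^2 b a) = x^2*y*z - x^3 - x*y^2 - x*z^2 + y*z + 3*x
trace(a^2 b a^-2 b) = trace(b a^2 b a^-1)*trace(a) - trace(b a^2 b) = x^3*y*z - x^4 - x^2*y^2 - x^2*z^2 + 4*x^2 + y^2 - 2
trace(a^-2 b^-1 a^2 b) = trace(a^2 b a^-2)*trace(b) - trace(a^2 b a^-2 b) = -x^3*y*z + x^4 + x^2*y^2 + x^2*z^2 - 4*x^2 + 2
trace(a^-1 b^-1 a^2 b) = trace(a^2 b a^-1)*trace(b) - trace(a^2 b a^-1 b) = -x^2*y*z + x^3 + x*y^2 + x*z^2 - 3*x
trace(b^-1 a^2 b a^-3) = trace(a^-2 b^-1 a^2 b)*trace(a) - trace(a^-2 b^-1 a^2 b a) = -x^4*y*z + x^5 + x^3*y^2 + x^3*z^2 + x^2*y*z - 5*x^3 - x*y^2 - x*z^2 + 5*x

-x^4*y*z + x^5 + x^3*y^2 + x^3*z^2 + x^2*y*z - 5*x^3 - x*y^2 - x*z^2 + 5*x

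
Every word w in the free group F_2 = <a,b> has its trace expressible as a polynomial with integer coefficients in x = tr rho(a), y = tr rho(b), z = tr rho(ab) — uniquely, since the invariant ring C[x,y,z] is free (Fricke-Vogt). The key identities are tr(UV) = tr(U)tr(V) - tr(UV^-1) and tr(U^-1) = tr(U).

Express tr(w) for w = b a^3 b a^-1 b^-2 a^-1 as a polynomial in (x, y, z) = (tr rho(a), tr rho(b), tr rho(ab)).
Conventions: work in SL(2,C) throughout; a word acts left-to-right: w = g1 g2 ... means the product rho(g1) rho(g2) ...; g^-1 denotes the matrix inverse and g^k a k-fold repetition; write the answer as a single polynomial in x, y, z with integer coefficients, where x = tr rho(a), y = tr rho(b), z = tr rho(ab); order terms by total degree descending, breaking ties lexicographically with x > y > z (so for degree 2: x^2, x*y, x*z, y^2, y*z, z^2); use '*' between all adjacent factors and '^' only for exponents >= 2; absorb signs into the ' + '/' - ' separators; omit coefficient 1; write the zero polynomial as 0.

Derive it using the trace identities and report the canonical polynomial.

x^3*y^2*z^2 - 2*x^4*y*z - 2*x^2*y^3*z - x^2*y*z^3 + x^5 + 2*x^3*y^2 + x^3*z^2 + x*y^4 + 6*x^2*y*z + y^3*z + y*z^3 - 5*x^3 - 5*x*y^2 - x*z^2 - 4*y*z + 5*x

so trace(a^2) = trace(a) trace(a) - trace(1)  (reduce the a square) = x^2 - 2
trace(a^3) = trace(a) trace(a^2) - trace(a)  (reduce the a square) = x^3 - 3*x
so trace(a b a) = trace(a) trace(b a) - trace(b)  (reduce the a square) = x*z - y
so trace(a b a^2) = trace(a) trace(a b a) - trace(a b)  (reduce the a square) = x^2*z - x*y - z
so trace(a b a^3) = trace(a) trace(a b a^2) - trace(a b a)  (reduce the a square) = x^3*z - x^2*y - 2*x*z + y
trace(b a b a) = trace(b a) trace(b a) - trace(1)  (split on b) = z^2 - 2
reduce: trace(b a b) = trace(b) trace(a b) - trace(a)  (reduce the b square) = y*z - x
trace(b a b a^2) = trace(a) trace(b a b a) - trace(b a b)  (reduce the a square) = x*z^2 - y*z - x
trace(a b a^3 b) = trace(a) trace(b a b a^2) - trace(b a b a)  (reduce the a square) = x^2*z^2 - x*y*z - x^2 - z^2 + 2
reduce: trace(b a^3 b^-1 a) = trace(a b a^3) trace(b) - trace(a b a^3 b)  (eliminate b^-1) = x^3*y*z - x^2*y^2 - x^2*z^2 - x*y*z + x^2 + y^2 + z^2 - 2
reduce: trace(b^-1 a^-1 b a^3) = trace(b a^3 b^-1) trace(a) - trace(b a^3 b^-1 a)  (eliminate a^-1) = -x^3*y*z + x^4 + x^2*y^2 + x^2*z^2 + x*y*z - 4*x^2 - y^2 - z^2 + 2
reduce: trace(b a^3 b) = trace(b) trace(a^3 b) - trace(a^3)  (reduce the b square) = x^2*y*z - x^3 - x*y^2 - y*z + 3*x
trace(a b a^3 b a) = trace(a) trace(b a^3 b a) - trace(b a^3 b)  (reduce the a square) = x^3*z^2 - 2*x^2*y*z + x*y^2 - x*z^2 + y*z - x
reduce: trace(b a b a b a) = trace(b a) trace(b a b a) - trace(b^-1 a^-1)  (split on b) = z^3 - 3*z
reduce: trace(b a b a b) = trace(b) trace(a b a b) - trace(a b a)  (reduce the b square) = y*z^2 - x*z - y
so trace(b a b a b a^2) = trace(a) trace(b a b a b a) - trace(b a b a b)  (reduce the a square) = x*z^3 - y*z^2 - 2*x*z + y
so trace(a b a^3 b a b) = trace(a) trace(b a b a b a^2) - trace(b a b a b a)  (reduce the a square) = x^2*z^3 - x*y*z^2 - 2*x^2*z - z^3 + x*y + 3*z
trace(b a^3 b a b^-1 a) = trace(a b a^3 b a) trace(b) - trace(a b a^3 b a b)  (eliminate b^-1) = x^3*y*z^2 - 2*x^2*y^2*z - x^2*z^3 + x*y^3 + 2*x^2*z + y^2*z + z^3 - 2*x*y - 3*z
trace(b^-1 a^-1 b a^3 b a) = trace(b a^3 b a b^-1) trace(a) - trace(b a^3 b a b^-1 a)  (eliminate a^-1) = -x^3*y*z^2 + x^4*z + 2*x^2*y^2*z + x^2*z^3 - x^3*y - x*y^3 - 4*x^2*z - y^2*z - z^3 + 3*x*y + 3*z
trace(b^-2 a^-1 b a^3 b a) = trace(b^-1 a^-1 b a^3 b a) trace(b) - trace(b^-1 a^-1 b a^3 b a b)  (eliminate b^-1) = -x^3*y^2*z^2 + x^4*y*z + 2*x^2*y^3*z + x^2*y*z^3 - x^3*y^2 - x*y^4 - 5*x^2*y*z - y^3*z - y*z^3 + x^3 + 4*x*y^2 + 4*y*z - 3*x
so trace(b a^3 b a^-1 b^-2 a^-1) = trace(b^-2 a^-1 b a^3 b) trace(a) - trace(b^-2 a^-1 b a^3 b a)  (eliminate a^-1) = x^3*y^2*z^2 - 2*x^4*y*z - 2*x^2*y^3*z - x^2*y*z^3 + x^5 + 2*x^3*y^2 + x^3*z^2 + x*y^4 + 6*x^2*y*z + y^3*z + y*z^3 - 5*x^3 - 5*x*y^2 - x*z^2 - 4*y*z + 5*x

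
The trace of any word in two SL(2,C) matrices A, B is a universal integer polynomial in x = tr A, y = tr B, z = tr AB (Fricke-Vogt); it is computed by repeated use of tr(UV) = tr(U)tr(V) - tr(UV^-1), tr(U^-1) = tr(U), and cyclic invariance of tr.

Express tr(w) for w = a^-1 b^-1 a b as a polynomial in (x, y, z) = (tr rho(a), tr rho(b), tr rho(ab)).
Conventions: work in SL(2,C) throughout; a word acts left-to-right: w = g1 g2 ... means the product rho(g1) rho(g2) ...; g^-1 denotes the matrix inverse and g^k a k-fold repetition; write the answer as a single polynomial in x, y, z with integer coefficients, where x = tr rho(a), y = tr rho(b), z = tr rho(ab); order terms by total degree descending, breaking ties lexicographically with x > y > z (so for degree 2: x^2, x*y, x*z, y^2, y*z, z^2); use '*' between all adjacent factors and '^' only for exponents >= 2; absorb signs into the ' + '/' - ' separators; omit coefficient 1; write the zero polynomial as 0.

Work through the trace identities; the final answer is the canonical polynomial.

trace(a b a) = trace(a) trace(b a) - trace(b)  (reduce the a square) = x*z - y
trace(a b a b) = trace(a b) trace(a b) - trace(1)  (split on a) = z^2 - 2
trace(b^-1 a b a) = trace(a b a) trace(b) - trace(a b a b)  (eliminate b^-1) = x*y*z - y^2 - z^2 + 2
trace(a^-1 b^-1 a b) = trace(b^-1 a b) trace(a) - trace(b^-1 a b a)  (eliminate a^-1) = -x*y*z + x^2 + y^2 + z^2 - 2

-x*y*z + x^2 + y^2 + z^2 - 2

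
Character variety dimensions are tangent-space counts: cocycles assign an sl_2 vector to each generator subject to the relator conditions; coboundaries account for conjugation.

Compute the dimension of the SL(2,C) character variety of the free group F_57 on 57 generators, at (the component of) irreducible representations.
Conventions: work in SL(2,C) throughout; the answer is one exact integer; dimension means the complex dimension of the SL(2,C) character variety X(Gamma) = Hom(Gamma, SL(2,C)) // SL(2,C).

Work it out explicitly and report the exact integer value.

Here Gamma is free of rank 57 — no relator constrains a cocycle.
So Z^1 = (sl_2)^57 in full: dim Z^1 = 171.
At an irreducible rho the centralizer of the image in sl_2 is 0, so the coboundary map sl_2 -> Z^1 is injective: dim B^1 = 3.
dim H^1 = 171 - 3 = 168, which is dim X.

168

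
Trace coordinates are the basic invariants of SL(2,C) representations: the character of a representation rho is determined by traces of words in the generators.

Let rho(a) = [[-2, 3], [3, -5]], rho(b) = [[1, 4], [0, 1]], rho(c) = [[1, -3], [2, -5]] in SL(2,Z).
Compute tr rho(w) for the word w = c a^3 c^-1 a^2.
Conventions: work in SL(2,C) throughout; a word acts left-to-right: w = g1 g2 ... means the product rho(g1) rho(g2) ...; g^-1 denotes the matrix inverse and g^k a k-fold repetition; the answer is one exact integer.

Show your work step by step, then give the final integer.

-48391

rho(c) = [[1, -3], [2, -5]]
... * rho(a) = [[-2, 3], [3, -5]]  ->  [[-11, 18], [-19, 31]]
... * rho(a) = [[-2, 3], [3, -5]]  ->  [[76, -123], [131, -212]]
... * rho(a) = [[-2, 3], [3, -5]]  ->  [[-521, 843], [-898, 1453]]
... * rho(c^-1) = [[-5, 3], [-2, 1]]  ->  [[919, -720], [1584, -1241]]
... * rho(a) = [[-2, 3], [3, -5]]  ->  [[-3998, 6357], [-6891, 10957]]
... * rho(a) = [[-2, 3], [3, -5]]  ->  [[27067, -43779], [46653, -75458]]
tr = 27067 + -75458 = -48391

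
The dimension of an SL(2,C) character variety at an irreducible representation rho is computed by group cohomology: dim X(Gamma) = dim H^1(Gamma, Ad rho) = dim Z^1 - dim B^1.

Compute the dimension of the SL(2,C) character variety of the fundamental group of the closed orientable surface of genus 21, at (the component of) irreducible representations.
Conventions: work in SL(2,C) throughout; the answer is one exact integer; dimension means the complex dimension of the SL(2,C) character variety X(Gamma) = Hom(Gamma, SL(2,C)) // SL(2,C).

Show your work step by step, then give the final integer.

120

pi_1 of the closed genus-21 surface has 42 generators bound by the single product-of-commutators relator.
Before the relator condition, cocycle space has dim 3*42 = 126.
d_2 is surjective at irreducible rho (its cokernel H^2 is dual to H^0 = 0), so dim Z^1 = 126 - 3 = 123.
As always at irreducible rho, dim B^1 = 3.
dim H^1 = 123 - 3 = 120 = dim X.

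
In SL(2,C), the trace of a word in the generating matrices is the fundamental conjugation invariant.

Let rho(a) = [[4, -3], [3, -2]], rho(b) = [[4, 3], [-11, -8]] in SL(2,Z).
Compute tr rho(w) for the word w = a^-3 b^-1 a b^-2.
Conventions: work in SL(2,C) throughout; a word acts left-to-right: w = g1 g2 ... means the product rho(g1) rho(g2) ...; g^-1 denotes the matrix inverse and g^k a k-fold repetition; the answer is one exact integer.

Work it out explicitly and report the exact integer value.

rho(a^-1) = [[-2, 3], [-3, 4]]
... * rho(a^-1) = [[-2, 3], [-3, 4]]  ->  [[-5, 6], [-6, 7]]
... * rho(a^-1) = [[-2, 3], [-3, 4]]  ->  [[-8, 9], [-9, 10]]
... * rho(b^-1) = [[-8, -3], [11, 4]]  ->  [[163, 60], [182, 67]]
... * rho(a) = [[4, -3], [3, -2]]  ->  [[832, -609], [929, -680]]
... * rho(b^-1) = [[-8, -3], [11, 4]]  ->  [[-13355, -4932], [-14912, -5507]]
... * rho(b^-1) = [[-8, -3], [11, 4]]  ->  [[52588, 20337], [58719, 22708]]
tr = 52588 + 22708 = 75296

75296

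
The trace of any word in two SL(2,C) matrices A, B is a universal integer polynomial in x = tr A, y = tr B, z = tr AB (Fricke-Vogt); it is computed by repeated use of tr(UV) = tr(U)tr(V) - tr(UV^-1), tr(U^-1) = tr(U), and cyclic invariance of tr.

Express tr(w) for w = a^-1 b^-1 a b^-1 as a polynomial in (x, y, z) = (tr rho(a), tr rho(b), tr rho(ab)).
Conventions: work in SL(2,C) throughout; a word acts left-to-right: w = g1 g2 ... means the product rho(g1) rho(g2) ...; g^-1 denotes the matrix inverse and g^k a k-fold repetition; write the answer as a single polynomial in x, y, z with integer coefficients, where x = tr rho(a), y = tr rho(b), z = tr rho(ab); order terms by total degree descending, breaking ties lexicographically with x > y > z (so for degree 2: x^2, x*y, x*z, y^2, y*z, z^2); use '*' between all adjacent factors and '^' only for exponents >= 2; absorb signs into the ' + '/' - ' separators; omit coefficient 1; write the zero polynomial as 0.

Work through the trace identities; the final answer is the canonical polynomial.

x*y*z - x^2 - z^2 + 2

reduce: trace(b^-1 a) = trace(a) trace(b) - trace(a b) = x*y - z
trace(b^-1 a b^-1) = trace(b^-1 a) trace(b) - trace(b^-1 a b) = x*y^2 - y*z - x
trace(a^2) = trace(a) trace(a) - trace(1) = x^2 - 2
reduce: trace(a^2 b) = trace(a) trace(b a) - trace(b) = x*z - y
so trace(a b^-1 a) = trace(a^2) trace(b) - trace(a^2 b) = x^2*y - x*z - y
so trace(a b a b) = trace(b a) trace(b a) - trace(1)   [split at repeated b] = z^2 - 2
reduce: trace(a b^-1 a b) = trace(a b a) trace(b) - trace(a b a b) = x*y*z - y^2 - z^2 + 2
trace(b^-1 a b^-1 a) = trace(a b^-1 a) trace(b) - trace(a b^-1 a b) = x^2*y^2 - 2*x*y*z + z^2 - 2
so trace(a^-1 b^-1 a b^-1) = trace(b^-1 a b^-1) trace(a) - trace(b^-1 a b^-1 a) = x*y*z - x^2 - z^2 + 2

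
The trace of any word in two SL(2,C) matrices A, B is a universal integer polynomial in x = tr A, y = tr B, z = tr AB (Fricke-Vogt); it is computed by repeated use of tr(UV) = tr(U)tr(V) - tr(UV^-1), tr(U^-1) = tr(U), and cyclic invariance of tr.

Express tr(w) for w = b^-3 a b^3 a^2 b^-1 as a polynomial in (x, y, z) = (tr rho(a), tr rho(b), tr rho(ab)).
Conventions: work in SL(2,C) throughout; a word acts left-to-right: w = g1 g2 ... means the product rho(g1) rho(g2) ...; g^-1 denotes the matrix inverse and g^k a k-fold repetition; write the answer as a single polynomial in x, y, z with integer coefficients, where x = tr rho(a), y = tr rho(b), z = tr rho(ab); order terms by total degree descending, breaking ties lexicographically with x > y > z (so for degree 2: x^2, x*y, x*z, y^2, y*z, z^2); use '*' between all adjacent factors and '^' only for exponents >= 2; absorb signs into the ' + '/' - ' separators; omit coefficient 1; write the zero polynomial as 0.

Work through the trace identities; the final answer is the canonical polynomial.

trace(b^2 a) = trace(b)*trace(a b) - trace(a)   [square of b] = y*z - x
trace(b^2) = trace(b)*trace(b) - trace(1)   [square of b] = y^2 - 2
next, trace(a b^2 a) = trace(a)*trace(b^2 a) - trace(b^2)   [square of a] = x*y*z - x^2 - y^2 + 2
and trace(a^3 b^2) = trace(a)*trace(a b^2 a) - trace(a b^2)   [square of a] = x^2*y*z - x^3 - x*y^2 - y*z + 3*x
trace(b a^2) = trace(a)*trace(b a) - trace(b)   [square of a] = x*z - y
and trace(a^3 b) = trace(a)*trace(b a^2) - trace(b a)   [square of a] = x^2*z - x*y - z
and trace(a b^3 a^2) = trace(b)*trace(a^3 b^2) - trace(a^3 b)   [square of b] = x^2*y^2*z - x^3*y - x*y^3 - x^2*z - y^2*z + 4*x*y + z
and trace(b a b a) = trace(b a)*trace(b a) - trace(1)   [split at a repeated b] = z^2 - 2
trace(a^2 b a b) = trace(a)*trace(b a b a) - trace(b a b)   [square of a] = x*z^2 - y*z - x
trace(b a^2 b a b) = trace(b)*trace(a^2 b a b) - trace(a^2 b a)   [square of b] = x*y*z^2 - x^2*z - y^2*z + z
next, trace(a b^3 a^2 b) = trace(b)*trace(b a^2 b a b) - trace(b a^2 b a)   [square of b] = x*y^2*z^2 - x^2*y*z - y^3*z - x*z^2 + 2*y*z + x
next, trace(b^-1 a b^3 a^2) = trace(a b^3 a^2)*trace(b) - trace(a b^3 a^2 b)   [inverse elimination on b] = x^2*y^3*z - x^3*y^2 - x*y^4 - x*y^2*z^2 + 4*x*y^2 + x*z^2 - y*z - x
trace(a b^3 a^2 b^-2) = trace(b^-1 a b^3 a^2)*trace(b) - trace(b^-1 a b^3 a^2 b)   [inverse elimination on b] = x^2*y^4*z - x^3*y^3 - x*y^5 - x*y^3*z^2 - x^2*y^2*z + x^3*y + 5*x*y^3 + x*y*z^2 + x^2*z - 5*x*y - z
next, trace(b^-3 a b^3 a^2) = trace(a b^3 a^2 b^-2)*trace(b) - trace(a b^3 a^2 b^-1)   [inverse elimination on b] = x^2*y^5*z - x^3*y^4 - x*y^6 - x*y^4*z^2 - 2*x^2*y^3*z + 2*x^3*y^2 + 6*x*y^4 + 2*x*y^2*z^2 + x^2*y*z - 9*x*y^2 - x*z^2 + x
and trace(b^-3 a b^3 a^2 b^-1) = trace(b^-3 a b^3 a^2)*trace(b) - trace(b^-3 a b^3 a^2 b)   [inverse elimination on b] = x^2*y^6*z - x^3*y^5 - x*y^7 - x*y^5*z^2 - 3*x^2*y^4*z + 3*x^3*y^3 + 7*x*y^5 + 3*x*y^3*z^2 + 2*x^2*y^2*z - x^3*y - 14*x*y^3 - 2*x*y*z^2 - x^2*z + 6*x*y + z

x^2*y^6*z - x^3*y^5 - x*y^7 - x*y^5*z^2 - 3*x^2*y^4*z + 3*x^3*y^3 + 7*x*y^5 + 3*x*y^3*z^2 + 2*x^2*y^2*z - x^3*y - 14*x*y^3 - 2*x*y*z^2 - x^2*z + 6*x*y + z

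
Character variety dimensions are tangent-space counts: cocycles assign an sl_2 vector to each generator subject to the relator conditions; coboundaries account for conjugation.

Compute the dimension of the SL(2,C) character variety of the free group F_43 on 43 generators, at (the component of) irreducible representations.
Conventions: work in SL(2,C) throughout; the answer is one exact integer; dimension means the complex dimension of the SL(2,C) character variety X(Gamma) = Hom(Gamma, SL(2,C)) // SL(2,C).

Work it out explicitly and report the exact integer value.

Gamma = F_43 has 43 generators and no relators.
A cocycle picks one sl_2 vector per generator freely, giving dim Z^1 = 3*43 = 129.
Irreducibility makes the coboundary map sl_2 -> Z^1 injective (trivial centralizer), so dim B^1 = 3.
dim H^1 = 129 - 3 = 126, which is dim X.

126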